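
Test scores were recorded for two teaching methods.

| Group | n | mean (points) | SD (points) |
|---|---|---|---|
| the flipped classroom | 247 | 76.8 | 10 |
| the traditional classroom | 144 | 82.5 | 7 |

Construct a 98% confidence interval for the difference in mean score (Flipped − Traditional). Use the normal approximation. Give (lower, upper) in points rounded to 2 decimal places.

SE₁ = s₁/√n₁ = 10/√247 = 0.6363; SE₂ = 7/√144 = 0.5833.
Independent samples, unequal variances: SE_diff = √(SE₁² + SE₂²) = √(0.40487769 + 0.34023889) = 0.8632.
z* = 2.326, so margin of error = 2.326 × 0.8632 = 2.0078.
Difference in means = 76.8 − 82.5 = -5.7000.
-5.7000 ± 2.0078 → (-7.71, -3.69).

(-7.71, -3.69)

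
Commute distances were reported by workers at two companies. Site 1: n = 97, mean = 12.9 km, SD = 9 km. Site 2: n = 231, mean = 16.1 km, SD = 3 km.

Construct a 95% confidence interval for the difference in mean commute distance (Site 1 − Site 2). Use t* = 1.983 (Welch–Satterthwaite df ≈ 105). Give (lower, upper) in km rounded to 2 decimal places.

(-5.05, -1.35)

Per-group SEs: s₁/√n₁ = 9/√97 = 0.9138, s₂/√n₂ = 3/√231 = 0.1974.
Unpooled SE of the difference: √(0.83503044 + 0.03896676) = 0.9349.
Margin of error = t* · SE = 1.983 × 0.9349 = 1.8539.
x̄₁ − x̄₂ = 12.9 − 16.1 = -3.2000.
CI: -3.2000 ± 1.8539 = (-5.05, -1.35).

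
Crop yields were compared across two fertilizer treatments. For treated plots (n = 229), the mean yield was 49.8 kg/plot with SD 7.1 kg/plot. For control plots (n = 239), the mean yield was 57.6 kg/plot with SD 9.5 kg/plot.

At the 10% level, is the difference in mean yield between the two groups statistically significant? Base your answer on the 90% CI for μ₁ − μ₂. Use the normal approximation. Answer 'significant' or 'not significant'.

significant

Per-group SEs: s₁/√n₁ = 7.1/√229 = 0.4692, s₂/√n₂ = 9.5/√239 = 0.6145.
Unpooled SE of the difference: √(0.22014864 + 0.37761025) = 0.7731.
Margin of error = z* · SE = 1.645 × 0.7731 = 1.2717.
x̄₁ − x̄₂ = 49.8 − 57.6 = -7.8000.
CI: -7.8000 ± 1.2717 = (-9.0717, -6.5283).
The interval (-9.0717, -6.5283) does not contain 0, so the difference is significant.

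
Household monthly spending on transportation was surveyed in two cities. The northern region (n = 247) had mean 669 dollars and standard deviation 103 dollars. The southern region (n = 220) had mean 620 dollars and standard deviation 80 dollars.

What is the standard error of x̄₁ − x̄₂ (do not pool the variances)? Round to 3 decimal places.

Standard errors of each mean: 103/√247 = 6.5537 and 80/√220 = 5.3936.
SE(x̄₁ − x̄₂) = √(6.5537² + 5.3936²) = 8.4878 for independent samples with unequal variances.

8.488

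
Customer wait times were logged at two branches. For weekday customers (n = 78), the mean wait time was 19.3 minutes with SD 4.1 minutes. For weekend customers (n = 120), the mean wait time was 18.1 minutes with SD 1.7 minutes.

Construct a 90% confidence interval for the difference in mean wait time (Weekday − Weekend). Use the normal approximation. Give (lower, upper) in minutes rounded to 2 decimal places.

Standard errors of each mean: 4.1/√78 = 0.4642 and 1.7/√120 = 0.1552.
SE(x̄₁ − x̄₂) = √(0.4642² + 0.1552²) = 0.4895 for independent samples with unequal variances.
With z* = 1.645, the margin is 1.645 × 0.4895 = 0.8052.
x̄₁ − x̄₂ = 19.3 − 18.1 = 1.2000; the interval is 1.2000 ± 0.8052 = (0.39, 2.01).

(0.39, 2.01)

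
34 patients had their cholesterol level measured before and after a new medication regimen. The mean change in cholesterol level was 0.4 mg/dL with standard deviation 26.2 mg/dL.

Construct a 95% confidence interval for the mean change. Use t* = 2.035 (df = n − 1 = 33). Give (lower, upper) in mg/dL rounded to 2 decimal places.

(-8.74, 9.54)

This is a matched-pairs design, so SE = s_d/√n = 26.2/√34 = 4.4933.
Margin = 2.035 × 4.4933 = 9.1439; the interval is 0.4 ± 9.1439 = (-8.74, 9.54).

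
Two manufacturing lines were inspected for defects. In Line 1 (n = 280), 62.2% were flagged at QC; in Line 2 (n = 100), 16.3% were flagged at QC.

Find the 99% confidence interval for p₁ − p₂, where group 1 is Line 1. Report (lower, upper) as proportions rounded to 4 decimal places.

(0.3381, 0.5799)

SE₁ = √(p̂₁(1−p̂₁)/n₁) = √(0.6220·0.3780/280) = 0.02898; SE₂ = √(0.1630·0.8370/100) = 0.03694.
Independent samples: SE of the difference = √(SE₁² + SE₂²) = √(0.0008398404 + 0.0013645636) = 0.04695.
z* for 99% confidence is 2.576, so the margin of error is 2.576 × 0.04695 = 0.12094.
Point estimate p̂₁ − p̂₂ = 0.6220 − 0.1630 = 0.4590.
0.4590 ± 0.12094 → (0.3381, 0.5799).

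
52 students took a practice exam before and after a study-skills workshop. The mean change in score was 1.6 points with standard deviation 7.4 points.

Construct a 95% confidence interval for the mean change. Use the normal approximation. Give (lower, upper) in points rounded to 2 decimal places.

This is a matched-pairs design, so SE = s_d/√n = 7.4/√52 = 1.0262.
Margin = 1.960 × 1.0262 = 2.0114; the interval is 1.6 ± 2.0114 = (-0.41, 3.61).

(-0.41, 3.61)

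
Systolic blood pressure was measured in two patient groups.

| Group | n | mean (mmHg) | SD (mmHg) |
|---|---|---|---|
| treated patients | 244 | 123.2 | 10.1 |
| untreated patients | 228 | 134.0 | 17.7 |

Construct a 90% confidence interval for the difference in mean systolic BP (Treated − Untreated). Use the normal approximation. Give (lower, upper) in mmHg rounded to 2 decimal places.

(-13.00, -8.60)

SE₁ = s₁/√n₁ = 10.1/√244 = 0.6466; SE₂ = 17.7/√228 = 1.1722.
Independent samples, unequal variances: SE_diff = √(SE₁² + SE₂²) = √(0.41809156 + 1.37405284) = 1.3387.
z* = 1.645, so margin of error = 1.645 × 1.3387 = 2.2022.
Difference in means = 123.2 − 134.0 = -10.8000.
-10.8000 ± 2.2022 → (-13.00, -8.60).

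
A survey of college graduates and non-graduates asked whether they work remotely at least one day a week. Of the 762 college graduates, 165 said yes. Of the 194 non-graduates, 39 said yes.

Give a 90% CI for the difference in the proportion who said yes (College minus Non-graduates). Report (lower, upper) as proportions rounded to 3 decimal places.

p̂₁ = 165/762 = 0.2165 and p̂₂ = 39/194 = 0.2010.
SE₁ = √(p̂₁(1−p̂₁)/n₁) = √(0.2165·0.7835/762) = 0.01492; SE₂ = √(0.2010·0.7990/194) = 0.02877.
Independent samples: SE of the difference = √(SE₁² + SE₂²) = √(0.0002226064 + 0.0008277129) = 0.03241.
z* for 90% confidence is 1.645, so the margin of error is 1.645 × 0.03241 = 0.05331.
Point estimate p̂₁ − p̂₂ = 0.2165 − 0.2010 = 0.0155.
0.0155 ± 0.05331 → (-0.038, 0.069).

(-0.038, 0.069)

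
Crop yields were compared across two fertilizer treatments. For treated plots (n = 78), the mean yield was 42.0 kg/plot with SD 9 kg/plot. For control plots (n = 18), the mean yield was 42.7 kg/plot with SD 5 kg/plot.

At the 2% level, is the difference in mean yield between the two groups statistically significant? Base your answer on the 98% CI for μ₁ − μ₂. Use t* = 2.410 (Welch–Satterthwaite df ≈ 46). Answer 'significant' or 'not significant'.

not significant

Per-group SEs: s₁/√n₁ = 9/√78 = 1.0190, s₂/√n₂ = 5/√18 = 1.1785.
Unpooled SE of the difference: √(1.038361 + 1.38886225) = 1.5580.
Margin of error = t* · SE = 2.410 × 1.5580 = 3.7548.
x̄₁ − x̄₂ = 42.0 − 42.7 = -0.7000.
CI: -0.7000 ± 3.7548 = (-4.4548, 3.0548).
The interval (-4.4548, 3.0548) contains 0, so the difference is not significant.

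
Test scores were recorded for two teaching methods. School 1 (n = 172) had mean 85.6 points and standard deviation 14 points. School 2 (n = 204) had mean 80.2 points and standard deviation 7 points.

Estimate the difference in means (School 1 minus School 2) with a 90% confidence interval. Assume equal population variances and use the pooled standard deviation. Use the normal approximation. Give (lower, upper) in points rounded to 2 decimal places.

Pooled variance s_p² = [171·14² + 203·7²] / (172+204−2) = 116.2112, so s_p = 10.7801.
SE_diff = s_p·√(1/n₁ + 1/n₂) = 10.7801·√(1/172 + 1/204) = 1.1159.
z* = 1.645; margin = 1.645 × 1.1159 = 1.8357.
Difference = 85.6 − 80.2 = 5.4000.
5.4000 ± 1.8357 → (3.56, 7.24).

(3.56, 7.24)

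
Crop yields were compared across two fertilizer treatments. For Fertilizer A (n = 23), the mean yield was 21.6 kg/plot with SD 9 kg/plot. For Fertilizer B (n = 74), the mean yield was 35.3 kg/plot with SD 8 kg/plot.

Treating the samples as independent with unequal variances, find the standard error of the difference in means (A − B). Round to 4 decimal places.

SE₁ = s₁/√n₁ = 9/√23 = 1.8766; SE₂ = 8/√74 = 0.9300.
Independent samples, unequal variances: SE_diff = √(SE₁² + SE₂²) = √(3.52162756 + 0.8649) = 2.0944.

2.0944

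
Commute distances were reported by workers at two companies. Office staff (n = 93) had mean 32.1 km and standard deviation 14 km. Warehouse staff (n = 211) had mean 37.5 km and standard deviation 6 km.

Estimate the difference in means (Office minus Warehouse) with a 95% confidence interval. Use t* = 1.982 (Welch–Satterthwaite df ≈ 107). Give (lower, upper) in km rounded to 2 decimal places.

Standard errors of each mean: 14/√93 = 1.4517 and 6/√211 = 0.4131.
SE(x̄₁ − x̄₂) = √(1.4517² + 0.4131²) = 1.5093 for independent samples with unequal variances.
With t* = 1.982, the margin is 1.982 × 1.5093 = 2.9914.
x̄₁ − x̄₂ = 32.1 − 37.5 = -5.4000; the interval is -5.4000 ± 2.9914 = (-8.39, -2.41).

(-8.39, -2.41)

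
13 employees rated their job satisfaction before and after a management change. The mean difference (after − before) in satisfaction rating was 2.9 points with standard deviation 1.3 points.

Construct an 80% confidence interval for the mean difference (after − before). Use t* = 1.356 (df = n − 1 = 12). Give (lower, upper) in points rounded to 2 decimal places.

Paired design: SE = s_d/√n = 1.3/√13 = 0.3606.
t* = 1.356; margin of error = 1.356 × 0.3606 = 0.4890.
2.9 ± 0.4890 → (2.41, 3.39).

(2.41, 3.39)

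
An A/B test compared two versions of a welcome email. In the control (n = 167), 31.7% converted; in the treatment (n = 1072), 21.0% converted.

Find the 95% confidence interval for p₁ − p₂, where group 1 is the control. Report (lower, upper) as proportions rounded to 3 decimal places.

(0.032, 0.182)

The two standard errors are √(0.3170×0.6830/167) = 0.03601 and √(0.2100×0.7900/1072) = 0.01244.
Because the samples are independent, SE_diff = √(0.03601² + 0.01244²) = 0.03810.
Using z* = 1.960 for 95%, ME = 1.960 × 0.03810 = 0.07468.
p̂₁ − p̂₂ = 0.1070; interval 0.1070 ± 0.07468 gives (0.032, 0.182).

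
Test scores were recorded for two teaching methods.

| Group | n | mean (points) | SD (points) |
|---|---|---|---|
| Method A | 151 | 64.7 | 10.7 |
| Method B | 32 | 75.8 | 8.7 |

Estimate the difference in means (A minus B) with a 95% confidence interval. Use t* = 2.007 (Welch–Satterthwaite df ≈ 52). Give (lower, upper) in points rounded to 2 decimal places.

(-14.65, -7.55)

SE₁ = s₁/√n₁ = 10.7/√151 = 0.8708; SE₂ = 8.7/√32 = 1.5380.
Independent samples, unequal variances: SE_diff = √(SE₁² + SE₂²) = √(0.75829264 + 2.365444) = 1.7674.
t* = 2.007, so margin of error = 2.007 × 1.7674 = 3.5472.
Difference in means = 64.7 − 75.8 = -11.1000.
-11.1000 ± 3.5472 → (-14.65, -7.55).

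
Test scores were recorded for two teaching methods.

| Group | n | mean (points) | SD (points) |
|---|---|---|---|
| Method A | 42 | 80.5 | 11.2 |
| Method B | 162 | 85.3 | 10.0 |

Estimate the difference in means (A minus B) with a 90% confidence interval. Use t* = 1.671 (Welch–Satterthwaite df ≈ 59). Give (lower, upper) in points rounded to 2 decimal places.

(-7.97, -1.63)

Standard errors of each mean: 11.2/√42 = 1.7282 and 10.0/√162 = 0.7857.
SE(x̄₁ − x̄₂) = √(1.7282² + 0.7857²) = 1.8984 for independent samples with unequal variances.
With t* = 1.671, the margin is 1.671 × 1.8984 = 3.1722.
x̄₁ − x̄₂ = 80.5 − 85.3 = -4.8000; the interval is -4.8000 ± 3.1722 = (-7.97, -1.63).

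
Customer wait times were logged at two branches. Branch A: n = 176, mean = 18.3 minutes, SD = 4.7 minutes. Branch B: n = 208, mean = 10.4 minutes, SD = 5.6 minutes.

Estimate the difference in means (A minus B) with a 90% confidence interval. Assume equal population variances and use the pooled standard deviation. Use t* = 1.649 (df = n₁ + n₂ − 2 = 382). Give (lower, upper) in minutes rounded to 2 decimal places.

(7.02, 8.78)

s_p = √[((n₁−1)s₁² + (n₂−1)s₂²)/(n₁+n₂−2)] = √[(175·4.7² + 207·5.6²)/382] = 5.2070.
SE = 5.2070·√(1/176 + 1/208) = 0.5333.
With t* = 1.649, margin = 1.649 × 0.5333 = 0.8794.
x̄₁ − x̄₂ = 18.3 − 10.4 = 7.9000; interval 7.9000 ± 0.8794 = (7.02, 8.78).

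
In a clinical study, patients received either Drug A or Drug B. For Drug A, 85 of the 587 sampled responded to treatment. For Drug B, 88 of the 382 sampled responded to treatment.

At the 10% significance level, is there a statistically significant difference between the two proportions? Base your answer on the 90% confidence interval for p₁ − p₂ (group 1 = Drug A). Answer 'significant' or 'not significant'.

significant

Sample proportions: 85/587 = 0.1448, 88/382 = 0.2304.
Each SE is √(p̂(1−p̂)/n): √(0.1448·0.8552/587) = 0.01452 and √(0.2304·0.7696/382) = 0.02154.
SE(p̂₁ − p̂₂) = √(SE₁² + SE₂²) = √(0.0002108304 + 0.0004639716) = 0.02598, since the two samples are independent.
At 90% confidence z* = 1.645; margin = 1.645 × 0.02598 = 0.04274.
The difference is 0.1448 − 0.2304 = -0.0856, so the interval is -0.0856 ± 0.04274 = (-0.12834, -0.04286).
The interval (-0.12834, -0.04286) does not contain 0, so the difference is significant.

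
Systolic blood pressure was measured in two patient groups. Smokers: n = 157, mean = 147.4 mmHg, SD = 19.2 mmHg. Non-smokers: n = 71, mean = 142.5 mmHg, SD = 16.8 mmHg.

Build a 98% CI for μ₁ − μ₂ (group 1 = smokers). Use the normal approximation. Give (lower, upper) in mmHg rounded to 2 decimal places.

(-0.95, 10.75)

Standard errors of each mean: 19.2/√157 = 1.5323 and 16.8/√71 = 1.9938.
SE(x̄₁ − x̄₂) = √(1.5323² + 1.9938²) = 2.5146 for independent samples with unequal variances.
With z* = 2.326, the margin is 2.326 × 2.5146 = 5.8490.
x̄₁ − x̄₂ = 147.4 − 142.5 = 4.9000; the interval is 4.9000 ± 5.8490 = (-0.95, 10.75).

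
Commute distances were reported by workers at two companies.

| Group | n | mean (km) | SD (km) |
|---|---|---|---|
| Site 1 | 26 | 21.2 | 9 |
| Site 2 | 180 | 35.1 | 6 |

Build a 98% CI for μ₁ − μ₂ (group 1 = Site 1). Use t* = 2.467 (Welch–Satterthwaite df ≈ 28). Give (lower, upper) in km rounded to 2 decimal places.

(-18.39, -9.41)

Per-group SEs: s₁/√n₁ = 9/√26 = 1.7650, s₂/√n₂ = 6/√180 = 0.4472.
Unpooled SE of the difference: √(3.115225 + 0.19998784) = 1.8208.
Margin of error = t* · SE = 2.467 × 1.8208 = 4.4919.
x̄₁ − x̄₂ = 21.2 − 35.1 = -13.9000.
CI: -13.9000 ± 4.4919 = (-18.39, -9.41).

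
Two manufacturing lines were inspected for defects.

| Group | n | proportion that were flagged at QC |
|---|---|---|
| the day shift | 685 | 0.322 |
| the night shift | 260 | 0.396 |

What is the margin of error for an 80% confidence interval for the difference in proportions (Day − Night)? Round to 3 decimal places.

Each SE is √(p̂(1−p̂)/n): √(0.3220·0.6780/685) = 0.01785 and √(0.3960·0.6040/260) = 0.03033.
SE(p̂₁ − p̂₂) = √(SE₁² + SE₂²) = √(0.0003186225 + 0.0009199089) = 0.03519, since the two samples are independent.
At 80% confidence z* = 1.282; margin = 1.282 × 0.03519 = 0.04511.

0.045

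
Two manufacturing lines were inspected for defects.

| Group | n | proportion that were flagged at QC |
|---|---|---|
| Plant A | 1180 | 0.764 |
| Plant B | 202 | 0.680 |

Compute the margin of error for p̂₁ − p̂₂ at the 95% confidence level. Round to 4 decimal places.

0.0687

SE₁ = √(p̂₁(1−p̂₁)/n₁) = √(0.7640·0.2360/1180) = 0.01236; SE₂ = √(0.6800·0.3200/202) = 0.03282.
Independent samples: SE of the difference = √(SE₁² + SE₂²) = √(0.0001527696 + 0.0010771524) = 0.03507.
z* for 95% confidence is 1.960, so the margin of error is 1.960 × 0.03507 = 0.06874.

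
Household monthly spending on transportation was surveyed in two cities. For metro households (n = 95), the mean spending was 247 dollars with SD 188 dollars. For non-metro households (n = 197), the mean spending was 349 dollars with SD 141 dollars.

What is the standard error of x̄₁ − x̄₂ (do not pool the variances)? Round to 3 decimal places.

21.748

Per-group SEs: s₁/√n₁ = 188/√95 = 19.2884, s₂/√n₂ = 141/√197 = 10.0458.
Unpooled SE of the difference: √(372.04237456 + 100.91809764) = 21.7477.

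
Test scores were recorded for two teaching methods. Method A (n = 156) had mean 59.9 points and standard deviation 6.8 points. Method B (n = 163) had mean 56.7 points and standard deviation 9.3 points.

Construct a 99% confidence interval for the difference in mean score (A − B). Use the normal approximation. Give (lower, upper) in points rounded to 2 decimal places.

Per-group SEs: s₁/√n₁ = 6.8/√156 = 0.5444, s₂/√n₂ = 9.3/√163 = 0.7284.
Unpooled SE of the difference: √(0.29637136 + 0.53056656) = 0.9094.
Margin of error = z* · SE = 2.576 × 0.9094 = 2.3426.
x̄₁ − x̄₂ = 59.9 − 56.7 = 3.2000.
CI: 3.2000 ± 2.3426 = (0.86, 5.54).

(0.86, 5.54)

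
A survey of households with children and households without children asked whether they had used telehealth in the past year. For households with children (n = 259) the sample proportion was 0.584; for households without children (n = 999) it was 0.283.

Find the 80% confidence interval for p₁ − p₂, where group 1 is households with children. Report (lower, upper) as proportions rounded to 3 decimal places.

(0.258, 0.344)

SE₁ = √(p̂₁(1−p̂₁)/n₁) = √(0.5840·0.4160/259) = 0.03063; SE₂ = √(0.2830·0.7170/999) = 0.01425.
Independent samples: SE of the difference = √(SE₁² + SE₂²) = √(0.0009381969 + 0.0002030625) = 0.03378.
z* for 80% confidence is 1.282, so the margin of error is 1.282 × 0.03378 = 0.04331.
Point estimate p̂₁ − p̂₂ = 0.5840 − 0.2830 = 0.3010.
0.3010 ± 0.04331 → (0.258, 0.344).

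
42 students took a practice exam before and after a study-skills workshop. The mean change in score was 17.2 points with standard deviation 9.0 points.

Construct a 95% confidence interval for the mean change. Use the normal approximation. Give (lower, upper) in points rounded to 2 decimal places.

This is a matched-pairs design, so SE = s_d/√n = 9.0/√42 = 1.3887.
Margin = 1.960 × 1.3887 = 2.7219; the interval is 17.2 ± 2.7219 = (14.48, 19.92).

(14.48, 19.92)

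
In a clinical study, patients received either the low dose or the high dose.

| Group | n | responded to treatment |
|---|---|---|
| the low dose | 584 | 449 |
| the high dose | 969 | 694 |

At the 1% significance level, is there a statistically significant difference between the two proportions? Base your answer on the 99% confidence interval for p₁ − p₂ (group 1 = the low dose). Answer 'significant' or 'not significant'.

Sample proportions: 449/584 = 0.7688, 694/969 = 0.7162.
Each SE is √(p̂(1−p̂)/n): √(0.7688·0.2312/584) = 0.01745 and √(0.7162·0.2838/969) = 0.01448.
SE(p̂₁ − p̂₂) = √(SE₁² + SE₂²) = √(0.0003045025 + 0.0002096704) = 0.02268, since the two samples are independent.
At 99% confidence z* = 2.576; margin = 2.576 × 0.02268 = 0.05842.
The difference is 0.7688 − 0.7162 = 0.0526, so the interval is 0.0526 ± 0.05842 = (-0.00582, 0.11102).
The interval (-0.00582, 0.11102) contains 0, so the difference is not significant.

not significant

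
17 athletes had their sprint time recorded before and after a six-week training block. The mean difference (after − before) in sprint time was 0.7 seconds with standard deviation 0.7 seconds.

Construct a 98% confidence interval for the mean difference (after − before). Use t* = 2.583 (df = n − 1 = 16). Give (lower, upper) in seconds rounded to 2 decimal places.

(0.26, 1.14)

This is a matched-pairs design, so SE = s_d/√n = 0.7/√17 = 0.1698.
Margin = 2.583 × 0.1698 = 0.4386; the interval is 0.7 ± 0.4386 = (0.26, 1.14).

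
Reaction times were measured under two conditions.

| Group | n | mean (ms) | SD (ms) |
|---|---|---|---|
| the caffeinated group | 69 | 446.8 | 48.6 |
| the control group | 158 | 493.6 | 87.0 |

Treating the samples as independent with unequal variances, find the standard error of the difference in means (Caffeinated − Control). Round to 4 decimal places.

SE₁ = s₁/√n₁ = 48.6/√69 = 5.8508; SE₂ = 87.0/√158 = 6.9213.
Independent samples, unequal variances: SE_diff = √(SE₁² + SE₂²) = √(34.23186064 + 47.90439369) = 9.0629.

9.0629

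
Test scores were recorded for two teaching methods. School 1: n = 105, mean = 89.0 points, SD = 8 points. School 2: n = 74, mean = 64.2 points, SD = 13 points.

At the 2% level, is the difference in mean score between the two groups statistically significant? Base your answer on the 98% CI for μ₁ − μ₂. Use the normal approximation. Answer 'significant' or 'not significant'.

significant

SE₁ = s₁/√n₁ = 8/√105 = 0.7807; SE₂ = 13/√74 = 1.5112.
Independent samples, unequal variances: SE_diff = √(SE₁² + SE₂²) = √(0.60949249 + 2.28372544) = 1.7009.
z* = 2.326, so margin of error = 2.326 × 1.7009 = 3.9563.
Difference in means = 89.0 − 64.2 = 24.8000.
24.8000 ± 3.9563 → (20.8437, 28.7563).
The interval (20.8437, 28.7563) does not contain 0, so the difference is significant.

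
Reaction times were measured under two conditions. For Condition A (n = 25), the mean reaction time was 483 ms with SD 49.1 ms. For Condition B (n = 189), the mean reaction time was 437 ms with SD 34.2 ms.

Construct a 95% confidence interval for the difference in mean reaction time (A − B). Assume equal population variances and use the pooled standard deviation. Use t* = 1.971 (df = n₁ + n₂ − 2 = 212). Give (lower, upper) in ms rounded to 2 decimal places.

s_p = √[((n₁−1)s₁² + (n₂−1)s₂²)/(n₁+n₂−2)] = √[(24·49.1² + 188·34.2²)/212] = 36.1960.
SE = 36.1960·√(1/25 + 1/189) = 7.7031.
With t* = 1.971, margin = 1.971 × 7.7031 = 15.1828.
x̄₁ − x̄₂ = 483 − 437 = 46.0000; interval 46.0000 ± 15.1828 = (30.82, 61.18).

(30.82, 61.18)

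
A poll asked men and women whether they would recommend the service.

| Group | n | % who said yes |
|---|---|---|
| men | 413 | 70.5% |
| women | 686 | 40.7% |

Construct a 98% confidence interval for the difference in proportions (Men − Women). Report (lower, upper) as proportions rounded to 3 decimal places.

Each SE is √(p̂(1−p̂)/n): √(0.7050·0.2950/413) = 0.02244 and √(0.4070·0.5930/686) = 0.01876.
SE(p̂₁ − p̂₂) = √(SE₁² + SE₂²) = √(0.0005035536 + 0.0003519376) = 0.02925, since the two samples are independent.
At 98% confidence z* = 2.326; margin = 2.326 × 0.02925 = 0.06804.
The difference is 0.7050 − 0.4070 = 0.2980, so the interval is 0.2980 ± 0.06804 = (0.230, 0.366).

(0.230, 0.366)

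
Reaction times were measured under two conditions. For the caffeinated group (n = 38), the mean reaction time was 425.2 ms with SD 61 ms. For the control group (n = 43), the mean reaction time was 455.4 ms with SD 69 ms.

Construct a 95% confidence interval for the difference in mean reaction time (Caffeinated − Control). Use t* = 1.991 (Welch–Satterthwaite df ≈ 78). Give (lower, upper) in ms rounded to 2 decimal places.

(-58.96, -1.44)

Standard errors of each mean: 61/√38 = 9.8955 and 69/√43 = 10.5224.
SE(x̄₁ − x̄₂) = √(9.8955² + 10.5224²) = 14.4444 for independent samples with unequal variances.
With t* = 1.991, the margin is 1.991 × 14.4444 = 28.7588.
x̄₁ − x̄₂ = 425.2 − 455.4 = -30.2000; the interval is -30.2000 ± 28.7588 = (-58.96, -1.44).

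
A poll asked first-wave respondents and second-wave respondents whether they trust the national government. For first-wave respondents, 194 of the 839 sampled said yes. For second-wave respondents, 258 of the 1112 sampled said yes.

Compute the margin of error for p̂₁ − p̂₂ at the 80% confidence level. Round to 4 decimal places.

p̂₁ = 194/839 = 0.2312 and p̂₂ = 258/1112 = 0.2320.
SE₁ = √(p̂₁(1−p̂₁)/n₁) = √(0.2312·0.7688/839) = 0.01456; SE₂ = √(0.2320·0.7680/1112) = 0.01266.
Independent samples: SE of the difference = √(SE₁² + SE₂²) = √(0.0002119936 + 0.0001602756) = 0.01929.
z* for 80% confidence is 1.282, so the margin of error is 1.282 × 0.01929 = 0.02473.

0.0247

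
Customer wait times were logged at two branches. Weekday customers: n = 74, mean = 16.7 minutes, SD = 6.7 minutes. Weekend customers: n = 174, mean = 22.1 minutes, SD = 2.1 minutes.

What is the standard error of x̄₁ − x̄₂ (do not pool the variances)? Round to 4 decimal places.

SE₁ = s₁/√n₁ = 6.7/√74 = 0.7789; SE₂ = 2.1/√174 = 0.1592.
Independent samples, unequal variances: SE_diff = √(SE₁² + SE₂²) = √(0.60668521 + 0.02534464) = 0.7950.

0.7950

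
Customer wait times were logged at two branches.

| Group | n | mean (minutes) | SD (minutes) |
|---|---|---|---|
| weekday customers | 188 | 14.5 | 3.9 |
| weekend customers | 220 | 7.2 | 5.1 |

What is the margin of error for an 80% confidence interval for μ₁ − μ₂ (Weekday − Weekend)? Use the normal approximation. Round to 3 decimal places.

0.572

Standard errors of each mean: 3.9/√188 = 0.2844 and 5.1/√220 = 0.3438.
SE(x̄₁ − x̄₂) = √(0.2844² + 0.3438²) = 0.4462 for independent samples with unequal variances.
With z* = 1.282, the margin is 1.282 × 0.4462 = 0.5720.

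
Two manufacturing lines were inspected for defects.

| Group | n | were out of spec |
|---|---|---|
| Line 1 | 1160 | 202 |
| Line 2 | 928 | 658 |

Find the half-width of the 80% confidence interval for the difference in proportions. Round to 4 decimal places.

p̂₁ = 202/1160 = 0.1741 and p̂₂ = 658/928 = 0.7091.
SE₁ = √(p̂₁(1−p̂₁)/n₁) = √(0.1741·0.8259/1160) = 0.01113; SE₂ = √(0.7091·0.2909/928) = 0.01491.
Independent samples: SE of the difference = √(SE₁² + SE₂²) = √(0.0001238769 + 0.0002223081) = 0.01861.
z* for 80% confidence is 1.282, so the margin of error is 1.282 × 0.01861 = 0.02386.

0.0239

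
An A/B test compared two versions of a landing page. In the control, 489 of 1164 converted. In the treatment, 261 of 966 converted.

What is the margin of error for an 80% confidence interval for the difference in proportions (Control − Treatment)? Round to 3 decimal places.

0.026

p̂₁ = 489/1164 = 0.4201 and p̂₂ = 261/966 = 0.2702.
SE₁ = √(p̂₁(1−p̂₁)/n₁) = √(0.4201·0.5799/1164) = 0.01447; SE₂ = √(0.2702·0.7298/966) = 0.01429.
Independent samples: SE of the difference = √(SE₁² + SE₂²) = √(0.0002093809 + 0.0002042041) = 0.02034.
z* for 80% confidence is 1.282, so the margin of error is 1.282 × 0.02034 = 0.02608.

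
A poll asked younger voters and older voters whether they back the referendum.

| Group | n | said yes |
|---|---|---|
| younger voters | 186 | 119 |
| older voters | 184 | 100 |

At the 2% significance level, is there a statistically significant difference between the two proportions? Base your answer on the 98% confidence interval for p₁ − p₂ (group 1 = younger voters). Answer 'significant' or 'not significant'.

p̂₁ = 119/186 = 0.6398 and p̂₂ = 100/184 = 0.5435.
SE₁ = √(p̂₁(1−p̂₁)/n₁) = √(0.6398·0.3602/186) = 0.03520; SE₂ = √(0.5435·0.4565/184) = 0.03672.
Independent samples: SE of the difference = √(SE₁² + SE₂²) = √(0.00123904 + 0.0013483584) = 0.05087.
z* for 98% confidence is 2.326, so the margin of error is 2.326 × 0.05087 = 0.11832.
Point estimate p̂₁ − p̂₂ = 0.6398 − 0.5435 = 0.0963.
0.0963 ± 0.11832 → (-0.02202, 0.21462).
The interval (-0.02202, 0.21462) contains 0, so the difference is not significant.

not significant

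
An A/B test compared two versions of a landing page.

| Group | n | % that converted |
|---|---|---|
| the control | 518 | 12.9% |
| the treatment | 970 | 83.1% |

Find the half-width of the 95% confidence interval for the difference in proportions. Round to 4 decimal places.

SE₁ = √(p̂₁(1−p̂₁)/n₁) = √(0.1290·0.8710/518) = 0.01473; SE₂ = √(0.8310·0.1690/970) = 0.01203.
Independent samples: SE of the difference = √(SE₁² + SE₂²) = √(0.0002169729 + 0.0001447209) = 0.01902.
z* for 95% confidence is 1.960, so the margin of error is 1.960 × 0.01902 = 0.03728.

0.0373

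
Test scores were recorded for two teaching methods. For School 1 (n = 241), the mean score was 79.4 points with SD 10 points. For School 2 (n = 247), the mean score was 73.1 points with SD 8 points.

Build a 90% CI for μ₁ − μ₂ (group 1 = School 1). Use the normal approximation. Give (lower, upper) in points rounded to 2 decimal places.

SE₁ = s₁/√n₁ = 10/√241 = 0.6442; SE₂ = 8/√247 = 0.5090.
Independent samples, unequal variances: SE_diff = √(SE₁² + SE₂²) = √(0.41499364 + 0.259081) = 0.8210.
z* = 1.645, so margin of error = 1.645 × 0.8210 = 1.3505.
Difference in means = 79.4 − 73.1 = 6.3000.
6.3000 ± 1.3505 → (4.95, 7.65).

(4.95, 7.65)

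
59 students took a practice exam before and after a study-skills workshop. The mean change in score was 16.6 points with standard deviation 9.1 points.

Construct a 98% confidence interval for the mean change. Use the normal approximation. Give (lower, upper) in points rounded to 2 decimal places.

(13.84, 19.36)

This is a matched-pairs design, so SE = s_d/√n = 9.1/√59 = 1.1847.
Margin = 2.326 × 1.1847 = 2.7556; the interval is 16.6 ± 2.7556 = (13.84, 19.36).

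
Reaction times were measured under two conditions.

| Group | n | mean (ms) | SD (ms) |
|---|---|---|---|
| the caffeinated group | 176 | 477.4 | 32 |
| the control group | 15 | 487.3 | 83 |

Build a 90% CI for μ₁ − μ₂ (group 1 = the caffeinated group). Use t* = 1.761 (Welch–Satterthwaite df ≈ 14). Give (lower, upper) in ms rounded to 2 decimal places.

(-47.88, 28.08)

Standard errors of each mean: 32/√176 = 2.4121 and 83/√15 = 21.4305.
SE(x̄₁ − x̄₂) = √(2.4121² + 21.4305²) = 21.5658 for independent samples with unequal variances.
With t* = 1.761, the margin is 1.761 × 21.5658 = 37.9774.
x̄₁ − x̄₂ = 477.4 − 487.3 = -9.9000; the interval is -9.9000 ± 37.9774 = (-47.88, 28.08).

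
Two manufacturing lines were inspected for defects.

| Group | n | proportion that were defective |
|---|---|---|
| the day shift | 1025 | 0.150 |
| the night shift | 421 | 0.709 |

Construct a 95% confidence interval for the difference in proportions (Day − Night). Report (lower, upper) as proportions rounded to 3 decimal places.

Each SE is √(p̂(1−p̂)/n): √(0.1500·0.8500/1025) = 0.01115 and √(0.7090·0.2910/421) = 0.02214.
SE(p̂₁ − p̂₂) = √(SE₁² + SE₂²) = √(0.0001243225 + 0.0004901796) = 0.02479, since the two samples are independent.
At 95% confidence z* = 1.960; margin = 1.960 × 0.02479 = 0.04859.
The difference is 0.1500 − 0.7090 = -0.5590, so the interval is -0.5590 ± 0.04859 = (-0.608, -0.510).

(-0.608, -0.510)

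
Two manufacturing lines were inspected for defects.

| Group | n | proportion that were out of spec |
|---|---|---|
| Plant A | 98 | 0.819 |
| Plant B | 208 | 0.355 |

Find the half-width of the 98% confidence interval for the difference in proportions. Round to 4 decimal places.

Each SE is √(p̂(1−p̂)/n): √(0.8190·0.1810/98) = 0.03889 and √(0.3550·0.6450/208) = 0.03318.
SE(p̂₁ − p̂₂) = √(SE₁² + SE₂²) = √(0.0015124321 + 0.0011009124) = 0.05112, since the two samples are independent.
At 98% confidence z* = 2.326; margin = 2.326 × 0.05112 = 0.11891.

0.1189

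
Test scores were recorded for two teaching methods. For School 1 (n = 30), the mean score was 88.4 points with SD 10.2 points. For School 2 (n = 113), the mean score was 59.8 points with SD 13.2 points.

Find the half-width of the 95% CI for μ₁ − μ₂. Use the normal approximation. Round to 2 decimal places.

4.39

SE₁ = s₁/√n₁ = 10.2/√30 = 1.8623; SE₂ = 13.2/√113 = 1.2418.
Independent samples, unequal variances: SE_diff = √(SE₁² + SE₂²) = √(3.46816129 + 1.54206724) = 2.2384.
z* = 1.960, so margin of error = 1.960 × 2.2384 = 4.3873.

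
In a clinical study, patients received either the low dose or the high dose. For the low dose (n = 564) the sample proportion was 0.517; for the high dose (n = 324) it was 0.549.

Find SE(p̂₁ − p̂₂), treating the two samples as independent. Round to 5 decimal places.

0.03474

SE₁ = √(p̂₁(1−p̂₁)/n₁) = √(0.5170·0.4830/564) = 0.02104; SE₂ = √(0.5490·0.4510/324) = 0.02764.
Independent samples: SE of the difference = √(SE₁² + SE₂²) = √(0.0004426816 + 0.0007639696) = 0.03474.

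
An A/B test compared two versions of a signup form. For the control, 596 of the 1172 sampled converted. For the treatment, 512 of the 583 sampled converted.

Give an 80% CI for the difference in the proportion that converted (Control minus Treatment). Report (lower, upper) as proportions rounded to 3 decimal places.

(-0.395, -0.344)

p̂₁ = 596/1172 = 0.5085 and p̂₂ = 512/583 = 0.8782.
SE₁ = √(p̂₁(1−p̂₁)/n₁) = √(0.5085·0.4915/1172) = 0.01460; SE₂ = √(0.8782·0.1218/583) = 0.01355.
Independent samples: SE of the difference = √(SE₁² + SE₂²) = √(0.00021316 + 0.0001836025) = 0.01992.
z* for 80% confidence is 1.282, so the margin of error is 1.282 × 0.01992 = 0.02554.
Point estimate p̂₁ − p̂₂ = 0.5085 − 0.8782 = -0.3697.
-0.3697 ± 0.02554 → (-0.395, -0.344).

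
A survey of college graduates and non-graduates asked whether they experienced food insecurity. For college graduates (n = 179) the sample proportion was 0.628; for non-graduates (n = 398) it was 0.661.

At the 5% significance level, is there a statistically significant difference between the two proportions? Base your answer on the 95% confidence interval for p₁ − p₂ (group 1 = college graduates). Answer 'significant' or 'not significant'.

not significant

Each SE is √(p̂(1−p̂)/n): √(0.6280·0.3720/179) = 0.03613 and √(0.6610·0.3390/398) = 0.02373.
SE(p̂₁ − p̂₂) = √(SE₁² + SE₂²) = √(0.0013053769 + 0.0005631129) = 0.04323, since the two samples are independent.
At 95% confidence z* = 1.960; margin = 1.960 × 0.04323 = 0.08473.
The difference is 0.6280 − 0.6610 = -0.0330, so the interval is -0.0330 ± 0.08473 = (-0.11773, 0.05173).
The interval (-0.11773, 0.05173) contains 0, so the difference is not significant.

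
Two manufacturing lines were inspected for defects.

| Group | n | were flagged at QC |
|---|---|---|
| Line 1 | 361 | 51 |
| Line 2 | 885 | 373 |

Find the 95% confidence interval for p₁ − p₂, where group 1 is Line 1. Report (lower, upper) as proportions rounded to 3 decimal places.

Sample proportions: 51/361 = 0.1413, 373/885 = 0.4215.
Each SE is √(p̂(1−p̂)/n): √(0.1413·0.8587/361) = 0.01833 and √(0.4215·0.5785/885) = 0.01660.
SE(p̂₁ − p̂₂) = √(SE₁² + SE₂²) = √(0.0003359889 + 0.00027556) = 0.02473, since the two samples are independent.
At 95% confidence z* = 1.960; margin = 1.960 × 0.02473 = 0.04847.
The difference is 0.1413 − 0.4215 = -0.2802, so the interval is -0.2802 ± 0.04847 = (-0.329, -0.232).

(-0.329, -0.232)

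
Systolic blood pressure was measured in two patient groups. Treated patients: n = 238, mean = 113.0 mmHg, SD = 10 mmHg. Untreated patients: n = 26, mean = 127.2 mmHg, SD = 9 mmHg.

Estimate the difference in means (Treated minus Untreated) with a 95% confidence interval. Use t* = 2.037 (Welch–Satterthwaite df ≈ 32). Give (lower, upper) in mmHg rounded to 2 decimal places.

Standard errors of each mean: 10/√238 = 0.6482 and 9/√26 = 1.7650.
SE(x̄₁ − x̄₂) = √(0.6482² + 1.7650²) = 1.8803 for independent samples with unequal variances.
With t* = 2.037, the margin is 2.037 × 1.8803 = 3.8302.
x̄₁ − x̄₂ = 113.0 − 127.2 = -14.2000; the interval is -14.2000 ± 3.8302 = (-18.03, -10.37).

(-18.03, -10.37)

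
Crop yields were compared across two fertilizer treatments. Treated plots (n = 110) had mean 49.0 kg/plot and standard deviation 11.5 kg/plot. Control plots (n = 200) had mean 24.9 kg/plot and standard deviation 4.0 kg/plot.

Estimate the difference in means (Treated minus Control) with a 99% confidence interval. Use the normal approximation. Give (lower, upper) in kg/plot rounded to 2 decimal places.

(21.18, 27.02)

Per-group SEs: s₁/√n₁ = 11.5/√110 = 1.0965, s₂/√n₂ = 4.0/√200 = 0.2828.
Unpooled SE of the difference: √(1.20231225 + 0.07997584) = 1.1324.
Margin of error = z* · SE = 2.576 × 1.1324 = 2.9171.
x̄₁ − x̄₂ = 49.0 − 24.9 = 24.1000.
CI: 24.1000 ± 2.9171 = (21.18, 27.02).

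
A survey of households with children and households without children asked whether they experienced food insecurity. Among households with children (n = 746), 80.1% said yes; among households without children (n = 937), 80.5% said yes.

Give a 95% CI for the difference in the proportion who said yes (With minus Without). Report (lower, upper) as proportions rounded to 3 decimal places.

(-0.042, 0.034)

SE₁ = √(p̂₁(1−p̂₁)/n₁) = √(0.8010·0.1990/746) = 0.01462; SE₂ = √(0.8050·0.1950/937) = 0.01294.
Independent samples: SE of the difference = √(SE₁² + SE₂²) = √(0.0002137444 + 0.0001674436) = 0.01952.
z* for 95% confidence is 1.960, so the margin of error is 1.960 × 0.01952 = 0.03826.
Point estimate p̂₁ − p̂₂ = 0.8010 − 0.8050 = -0.0040.
-0.0040 ± 0.03826 → (-0.042, 0.034).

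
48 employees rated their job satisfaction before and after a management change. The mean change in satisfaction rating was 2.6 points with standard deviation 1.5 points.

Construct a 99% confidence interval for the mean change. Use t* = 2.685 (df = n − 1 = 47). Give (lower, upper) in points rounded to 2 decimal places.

(2.02, 3.18)

Paired design: SE = s_d/√n = 1.5/√48 = 0.2165.
t* = 2.685; margin of error = 2.685 × 0.2165 = 0.5813.
2.6 ± 0.5813 → (2.02, 3.18).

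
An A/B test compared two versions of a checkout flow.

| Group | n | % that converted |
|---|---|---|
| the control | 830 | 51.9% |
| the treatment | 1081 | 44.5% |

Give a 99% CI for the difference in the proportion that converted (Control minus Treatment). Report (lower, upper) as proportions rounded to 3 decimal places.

Each SE is √(p̂(1−p̂)/n): √(0.5190·0.4810/830) = 0.01734 and √(0.4450·0.5550/1081) = 0.01512.
SE(p̂₁ − p̂₂) = √(SE₁² + SE₂²) = √(0.0003006756 + 0.0002286144) = 0.02301, since the two samples are independent.
At 99% confidence z* = 2.576; margin = 2.576 × 0.02301 = 0.05927.
The difference is 0.5190 − 0.4450 = 0.0740, so the interval is 0.0740 ± 0.05927 = (0.015, 0.133).

(0.015, 0.133)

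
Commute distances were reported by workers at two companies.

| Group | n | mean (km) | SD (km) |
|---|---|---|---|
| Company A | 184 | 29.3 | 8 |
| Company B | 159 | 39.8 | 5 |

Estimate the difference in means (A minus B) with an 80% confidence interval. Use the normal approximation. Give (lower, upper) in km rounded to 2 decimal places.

(-11.41, -9.59)

Per-group SEs: s₁/√n₁ = 8/√184 = 0.5898, s₂/√n₂ = 5/√159 = 0.3965.
Unpooled SE of the difference: √(0.34786404 + 0.15721225) = 0.7107.
Margin of error = z* · SE = 1.282 × 0.7107 = 0.9111.
x̄₁ − x̄₂ = 29.3 − 39.8 = -10.5000.
CI: -10.5000 ± 0.9111 = (-11.41, -9.59).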